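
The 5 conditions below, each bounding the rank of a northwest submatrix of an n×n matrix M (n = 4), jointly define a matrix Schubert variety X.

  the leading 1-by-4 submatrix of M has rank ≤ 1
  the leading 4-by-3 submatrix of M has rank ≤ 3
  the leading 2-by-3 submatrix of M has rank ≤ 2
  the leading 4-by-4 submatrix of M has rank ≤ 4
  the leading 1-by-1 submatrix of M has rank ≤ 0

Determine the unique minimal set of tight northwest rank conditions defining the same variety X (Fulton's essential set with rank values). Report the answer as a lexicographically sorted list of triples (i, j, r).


Recovering R(i,j) via the rank-extension bound from the 5 conditions:

  0  1  1  1
  1  2  2  2
  1  2  3  3
  1  2  3  4

hence w(1..4) = (2, 1, 3, 4).

ℓ(w)=1; the 1 essential cell (i,j,r):

[(1, 1, 0)]


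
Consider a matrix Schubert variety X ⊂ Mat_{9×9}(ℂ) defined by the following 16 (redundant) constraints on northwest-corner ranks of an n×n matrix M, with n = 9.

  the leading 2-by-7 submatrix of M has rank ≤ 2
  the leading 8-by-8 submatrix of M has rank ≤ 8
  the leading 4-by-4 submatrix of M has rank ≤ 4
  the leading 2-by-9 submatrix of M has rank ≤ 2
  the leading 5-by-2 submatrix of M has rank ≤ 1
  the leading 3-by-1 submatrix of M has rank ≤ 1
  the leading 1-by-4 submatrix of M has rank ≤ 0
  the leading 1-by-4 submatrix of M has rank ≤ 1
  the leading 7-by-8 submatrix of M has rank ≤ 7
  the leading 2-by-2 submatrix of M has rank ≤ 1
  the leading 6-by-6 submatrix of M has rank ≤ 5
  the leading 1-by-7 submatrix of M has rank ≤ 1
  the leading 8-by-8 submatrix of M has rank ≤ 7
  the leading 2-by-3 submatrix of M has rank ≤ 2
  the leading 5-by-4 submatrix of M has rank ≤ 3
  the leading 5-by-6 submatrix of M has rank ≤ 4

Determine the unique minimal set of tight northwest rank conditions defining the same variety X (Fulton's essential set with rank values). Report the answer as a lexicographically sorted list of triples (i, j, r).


Rank table r_w(9×9) implied by the 16 constraints:

  row 1: 0  0  0  0  1  1  1  1  1
  row 2: 1  1  1  1  2  2  2  2  2
  row 3: 1  1  2  2  3  3  3  3  3
  row 4: 1  1  2  3  4  4  4  4  4
  row 5: 1  1  2  3  4  4  5  5  5
  row 6: 1  2  3  4  5  5  6  6  6
  row 7: 1  2  3  4  5  6  7  7  7
  row 8: 1  2  3  4  5  6  7  7  8
  row 9: 1  2  3  4  5  6  7  8  9

hence w(1..9) = (5, 1, 3, 4, 7, 2, 6, 9, 8).

Rothe diagram D(w) (9 cells), 4 SE-corners (essential conditions):

[(1, 4, 0), (5, 2, 1), (5, 6, 4), (8, 8, 7)]


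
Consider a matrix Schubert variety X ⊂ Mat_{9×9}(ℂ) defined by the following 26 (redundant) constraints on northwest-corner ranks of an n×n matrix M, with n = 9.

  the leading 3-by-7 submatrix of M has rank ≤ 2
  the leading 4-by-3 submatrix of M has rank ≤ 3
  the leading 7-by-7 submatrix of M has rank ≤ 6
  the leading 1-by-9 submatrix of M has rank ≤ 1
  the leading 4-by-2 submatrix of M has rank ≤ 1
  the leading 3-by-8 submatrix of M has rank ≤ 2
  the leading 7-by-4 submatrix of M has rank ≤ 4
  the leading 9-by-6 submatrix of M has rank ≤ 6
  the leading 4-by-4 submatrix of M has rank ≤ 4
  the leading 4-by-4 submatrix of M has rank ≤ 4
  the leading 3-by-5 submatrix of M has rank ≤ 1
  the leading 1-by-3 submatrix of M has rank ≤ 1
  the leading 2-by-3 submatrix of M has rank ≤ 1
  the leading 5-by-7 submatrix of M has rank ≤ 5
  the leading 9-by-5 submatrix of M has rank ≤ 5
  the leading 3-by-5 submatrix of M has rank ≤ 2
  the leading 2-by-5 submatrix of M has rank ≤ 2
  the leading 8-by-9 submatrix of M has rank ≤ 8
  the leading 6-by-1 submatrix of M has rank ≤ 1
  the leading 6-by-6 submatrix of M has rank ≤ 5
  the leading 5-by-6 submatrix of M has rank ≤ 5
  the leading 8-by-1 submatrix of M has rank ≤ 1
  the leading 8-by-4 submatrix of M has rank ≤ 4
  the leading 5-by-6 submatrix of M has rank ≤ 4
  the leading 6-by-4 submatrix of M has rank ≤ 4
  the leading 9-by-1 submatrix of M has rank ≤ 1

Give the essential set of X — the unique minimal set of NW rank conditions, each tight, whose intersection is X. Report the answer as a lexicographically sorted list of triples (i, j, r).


Rank table r_w(9×9) implied by the 26 constraints:

  row 1: 1 1 1 1 1 1 1 1 1
  row 2: 1 1 1 1 1 2 2 2 2
  row 3: 1 1 1 1 1 2 2 2 3
  row 4: 1 1 2 2 2 3 3 3 4
  row 5: 1 2 3 3 3 4 4 4 5
  row 6: 1 2 3 4 4 5 5 5 6
  row 7: 1 2 3 4 5 6 6 6 7
  row 8: 1 2 3 4 5 6 7 7 8
  row 9: 1 2 3 4 5 6 7 8 9

second differences of R give the permutation w = (1, 6, 9, 3, 2, 4, 5, 7, 8).

Rothe diagram D(w) (11 cells), 3 SE-corners (essential conditions):

[(3, 5, 1), (3, 8, 2), (4, 2, 1)]


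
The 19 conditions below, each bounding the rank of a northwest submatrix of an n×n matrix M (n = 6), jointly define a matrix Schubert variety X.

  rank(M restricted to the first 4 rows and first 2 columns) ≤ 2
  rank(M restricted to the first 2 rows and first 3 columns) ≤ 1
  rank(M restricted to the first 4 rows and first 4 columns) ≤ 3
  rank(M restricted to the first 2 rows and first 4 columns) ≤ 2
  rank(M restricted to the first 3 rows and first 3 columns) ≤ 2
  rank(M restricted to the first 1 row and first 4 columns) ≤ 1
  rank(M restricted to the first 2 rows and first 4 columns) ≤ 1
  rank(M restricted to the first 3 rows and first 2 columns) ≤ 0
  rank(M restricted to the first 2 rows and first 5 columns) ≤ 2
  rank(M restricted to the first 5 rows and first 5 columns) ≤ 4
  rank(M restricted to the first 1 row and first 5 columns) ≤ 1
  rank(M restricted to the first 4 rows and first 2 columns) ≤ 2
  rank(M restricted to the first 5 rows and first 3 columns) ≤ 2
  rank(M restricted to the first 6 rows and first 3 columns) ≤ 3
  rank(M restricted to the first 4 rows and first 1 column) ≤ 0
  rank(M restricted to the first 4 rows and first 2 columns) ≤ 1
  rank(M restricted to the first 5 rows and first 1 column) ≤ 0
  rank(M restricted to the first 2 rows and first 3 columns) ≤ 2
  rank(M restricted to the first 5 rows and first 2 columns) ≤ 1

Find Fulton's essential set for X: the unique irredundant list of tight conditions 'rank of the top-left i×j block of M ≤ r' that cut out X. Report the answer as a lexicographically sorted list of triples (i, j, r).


The tightest implied rank at each (i,j), from the 19 conditions:

  R[1]: 0 0 1 1 1 1
  R[2]: 0 0 1 1 2 2
  R[3]: 0 0 1 2 3 3
  R[4]: 0 1 2 3 4 4
  R[5]: 0 1 2 3 4 5
  R[6]: 1 2 3 4 5 6

the unique w with this rank table is (3, 5, 4, 2, 6, 1).

|D(w)|=9, |Ess(w)|=3:

[(2, 4, 1), (3, 2, 0), (5, 1, 0)]


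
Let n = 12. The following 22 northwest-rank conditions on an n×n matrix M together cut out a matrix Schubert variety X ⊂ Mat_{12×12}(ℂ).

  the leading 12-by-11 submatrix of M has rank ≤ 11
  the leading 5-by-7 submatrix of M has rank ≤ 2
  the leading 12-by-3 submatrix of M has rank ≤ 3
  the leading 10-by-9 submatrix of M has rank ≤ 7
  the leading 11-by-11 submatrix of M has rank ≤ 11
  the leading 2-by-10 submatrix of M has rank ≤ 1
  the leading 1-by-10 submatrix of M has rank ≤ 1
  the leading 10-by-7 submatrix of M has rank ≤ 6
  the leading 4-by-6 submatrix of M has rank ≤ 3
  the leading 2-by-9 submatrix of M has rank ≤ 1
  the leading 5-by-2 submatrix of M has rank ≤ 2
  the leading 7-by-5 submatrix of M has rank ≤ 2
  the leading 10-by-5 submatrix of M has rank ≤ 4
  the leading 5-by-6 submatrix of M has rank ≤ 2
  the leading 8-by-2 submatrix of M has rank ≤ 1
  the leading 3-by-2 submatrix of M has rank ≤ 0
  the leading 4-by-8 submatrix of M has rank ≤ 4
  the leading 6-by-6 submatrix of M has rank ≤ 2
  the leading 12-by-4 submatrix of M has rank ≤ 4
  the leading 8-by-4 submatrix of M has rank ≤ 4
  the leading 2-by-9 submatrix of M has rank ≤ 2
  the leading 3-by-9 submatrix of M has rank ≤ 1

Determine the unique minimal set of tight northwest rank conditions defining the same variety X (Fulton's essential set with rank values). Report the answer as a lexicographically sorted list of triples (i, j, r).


The tightest implied rank at each (i,j), from the 22 conditions:

  0  0  1  1  1  1  1  1  1  1  1  1
  0  0  1  1  1  1  1  1  1  1  2  2
  0  0  1  1  1  1  1  1  1  2  3  3
  1  1  2  2  2  2  2  2  2  3  4  4
  1  1  2  2  2  2  2  3  3  4  5  5
  1  1  2  2  2  2  3  4  4  5  6  6
  1  1  2  2  2  3  4  5  5  6  7  7
  1  1  2  3  3  4  5  6  6  7  8  8
  1  2  3  4  4  5  6  7  7  8  9  9
  1  2  3  4  4  5  6  7  7  8  9  10
  1  2  3  4  5  6  7  8  8  9  10  11
  1  2  3  4  5  6  7  8  9  10  11  12

the unique w with this rank table is (3, 11, 10, 1, 8, 7, 6, 4, 2, 12, 5, 9).

ℓ(w)=34; the 9 essential cells (i,j,r):

[(2, 10, 1), (3, 2, 0), (3, 9, 1), (5, 7, 2), (6, 6, 2), (7, 5, 2), (8, 2, 1), (10, 5, 4), (10, 9, 7)]


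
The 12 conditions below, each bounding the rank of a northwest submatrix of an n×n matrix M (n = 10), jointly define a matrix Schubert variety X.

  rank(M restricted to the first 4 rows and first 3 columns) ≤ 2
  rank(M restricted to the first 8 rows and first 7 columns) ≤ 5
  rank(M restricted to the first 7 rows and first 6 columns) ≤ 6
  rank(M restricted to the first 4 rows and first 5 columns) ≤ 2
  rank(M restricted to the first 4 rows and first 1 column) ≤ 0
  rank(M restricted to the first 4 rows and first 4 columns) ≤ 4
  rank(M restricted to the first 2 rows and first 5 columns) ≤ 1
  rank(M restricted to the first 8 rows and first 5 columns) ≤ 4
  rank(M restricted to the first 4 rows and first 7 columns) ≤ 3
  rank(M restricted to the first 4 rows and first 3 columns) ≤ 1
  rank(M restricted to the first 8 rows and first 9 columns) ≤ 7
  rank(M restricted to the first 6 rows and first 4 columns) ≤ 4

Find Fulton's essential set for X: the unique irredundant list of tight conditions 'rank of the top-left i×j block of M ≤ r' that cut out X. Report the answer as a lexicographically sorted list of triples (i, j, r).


Propagating the 12 rank bounds to every northwest block:

  R[1]: 0, 1, 1, 1, 1, 1, 1, 1, 1, 1
  R[2]: 0, 1, 1, 1, 1, 2, 2, 2, 2, 2
  R[3]: 0, 1, 1, 2, 2, 3, 3, 3, 3, 3
  R[4]: 0, 1, 1, 2, 2, 3, 3, 4, 4, 4
  R[5]: 1, 2, 2, 3, 3, 4, 4, 5, 5, 5
  R[6]: 1, 2, 3, 4, 4, 5, 5, 6, 6, 6
  R[7]: 1, 2, 3, 4, 4, 5, 5, 6, 7, 7
  R[8]: 1, 2, 3, 4, 4, 5, 5, 6, 7, 8
  R[9]: 1, 2, 3, 4, 5, 6, 6, 7, 8, 9
  R[10]: 1, 2, 3, 4, 5, 6, 7, 8, 9, 10

second differences of R give the permutation w = (2, 6, 4, 8, 1, 3, 9, 10, 5, 7).

D(w) has 15 cells with 7 SE-corners; essential set:

[(2, 5, 1), (4, 1, 0), (4, 3, 1), (4, 5, 2), (4, 7, 3), (8, 5, 4), (8, 7, 5)]


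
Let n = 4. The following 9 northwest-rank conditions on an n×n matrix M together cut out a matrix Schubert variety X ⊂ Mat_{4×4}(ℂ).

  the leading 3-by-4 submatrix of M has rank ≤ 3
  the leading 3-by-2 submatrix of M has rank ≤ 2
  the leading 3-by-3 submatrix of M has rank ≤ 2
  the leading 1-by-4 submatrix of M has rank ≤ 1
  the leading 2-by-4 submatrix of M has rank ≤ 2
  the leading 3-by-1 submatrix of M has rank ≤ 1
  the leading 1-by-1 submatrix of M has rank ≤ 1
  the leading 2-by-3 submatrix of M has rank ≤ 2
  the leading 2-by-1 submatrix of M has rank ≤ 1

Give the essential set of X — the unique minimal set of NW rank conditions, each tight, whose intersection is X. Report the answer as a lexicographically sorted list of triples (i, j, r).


The tightest implied rank at each (i,j), from the 9 conditions:

  R[1]: 1 | 1 | 1 | 1
  R[2]: 1 | 2 | 2 | 2
  R[3]: 1 | 2 | 2 | 3
  R[4]: 1 | 2 | 3 | 4

the unique w with this rank table is (1, 2, 4, 3).

Fulton essential set (the sole Rothe cell):

[(3, 3, 2)]


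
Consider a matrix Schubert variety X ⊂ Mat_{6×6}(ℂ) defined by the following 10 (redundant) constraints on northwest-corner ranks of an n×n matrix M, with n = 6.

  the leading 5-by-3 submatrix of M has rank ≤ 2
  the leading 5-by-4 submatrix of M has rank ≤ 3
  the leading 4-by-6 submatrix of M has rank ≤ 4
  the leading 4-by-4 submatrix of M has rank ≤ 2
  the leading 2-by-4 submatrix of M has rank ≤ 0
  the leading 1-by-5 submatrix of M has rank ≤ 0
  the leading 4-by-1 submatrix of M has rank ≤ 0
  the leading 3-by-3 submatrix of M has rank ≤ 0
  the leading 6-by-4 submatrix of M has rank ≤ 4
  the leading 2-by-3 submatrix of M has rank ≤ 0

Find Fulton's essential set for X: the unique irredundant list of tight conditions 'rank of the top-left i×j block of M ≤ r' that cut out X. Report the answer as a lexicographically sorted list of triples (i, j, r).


Reconstructing r_w from the 10 given conditions:

  0 0 0 0 0 1
  0 0 0 0 1 2
  0 0 0 1 2 3
  0 1 1 2 3 4
  1 2 2 3 4 5
  1 2 3 4 5 6

the unique w with this rank table is (6, 5, 4, 2, 1, 3).

Fulton essential set (4 of the 13 Rothe cells):

[(1, 5, 0), (2, 4, 0), (3, 3, 0), (4, 1, 0)]


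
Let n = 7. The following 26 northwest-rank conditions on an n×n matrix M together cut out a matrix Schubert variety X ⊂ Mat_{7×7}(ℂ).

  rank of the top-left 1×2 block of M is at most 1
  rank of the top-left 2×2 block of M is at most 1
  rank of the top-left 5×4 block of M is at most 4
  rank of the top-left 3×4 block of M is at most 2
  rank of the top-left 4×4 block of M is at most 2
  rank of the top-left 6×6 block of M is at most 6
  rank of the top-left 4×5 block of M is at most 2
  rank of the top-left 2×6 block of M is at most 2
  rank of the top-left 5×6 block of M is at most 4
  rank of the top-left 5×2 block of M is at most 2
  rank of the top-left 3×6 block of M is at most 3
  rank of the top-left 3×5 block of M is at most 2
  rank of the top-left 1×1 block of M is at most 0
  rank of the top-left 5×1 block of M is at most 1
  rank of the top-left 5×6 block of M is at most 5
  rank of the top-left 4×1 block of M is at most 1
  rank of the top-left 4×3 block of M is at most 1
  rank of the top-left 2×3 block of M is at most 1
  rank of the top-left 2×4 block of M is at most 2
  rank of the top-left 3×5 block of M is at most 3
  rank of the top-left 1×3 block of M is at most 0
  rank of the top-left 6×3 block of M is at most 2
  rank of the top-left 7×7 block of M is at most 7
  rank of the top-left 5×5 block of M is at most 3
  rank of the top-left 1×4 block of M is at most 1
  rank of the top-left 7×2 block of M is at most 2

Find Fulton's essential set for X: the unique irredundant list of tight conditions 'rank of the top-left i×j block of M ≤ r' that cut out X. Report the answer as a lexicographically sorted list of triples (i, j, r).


The tightest implied rank at each (i,j), from the 26 conditions:

  i=1: 0  0  0  1  1  1  1
  i=2: 1  1  1  2  2  2  2
  i=3: 1  1  1  2  2  3  3
  i=4: 1  1  1  2  2  3  4
  i=5: 1  2  2  3  3  4  5
  i=6: 1  2  2  3  4  5  6
  i=7: 1  2  3  4  5  6  7

second differences of R give the permutation w = (4, 1, 6, 7, 2, 5, 3).

ℓ(w)=10; the 4 essential cells (i,j,r):

[(1, 3, 0), (4, 3, 1), (4, 5, 2), (6, 3, 2)]


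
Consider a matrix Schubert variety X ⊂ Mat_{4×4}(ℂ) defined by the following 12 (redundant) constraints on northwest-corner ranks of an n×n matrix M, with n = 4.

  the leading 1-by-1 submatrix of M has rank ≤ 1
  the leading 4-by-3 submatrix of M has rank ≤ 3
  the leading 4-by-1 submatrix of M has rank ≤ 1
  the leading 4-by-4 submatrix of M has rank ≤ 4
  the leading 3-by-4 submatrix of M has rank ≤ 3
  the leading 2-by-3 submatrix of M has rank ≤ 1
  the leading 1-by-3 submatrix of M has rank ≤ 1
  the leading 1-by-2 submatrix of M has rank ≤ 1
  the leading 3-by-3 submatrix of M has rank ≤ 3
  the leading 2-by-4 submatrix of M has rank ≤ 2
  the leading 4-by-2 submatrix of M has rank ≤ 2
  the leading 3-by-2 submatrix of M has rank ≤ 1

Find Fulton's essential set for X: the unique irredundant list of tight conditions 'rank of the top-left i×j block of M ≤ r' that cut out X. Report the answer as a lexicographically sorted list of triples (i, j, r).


The tightest implied rank at each (i,j), from the 12 conditions:

  R[1]: 1, 1, 1, 1
  R[2]: 1, 1, 1, 2
  R[3]: 1, 1, 2, 3
  R[4]: 1, 2, 3, 4

so w = (1, 4, 3, 2).

2 SE-corners of the 3-cell Rothe diagram give Ess(w):

[(2, 3, 1), (3, 2, 1)]


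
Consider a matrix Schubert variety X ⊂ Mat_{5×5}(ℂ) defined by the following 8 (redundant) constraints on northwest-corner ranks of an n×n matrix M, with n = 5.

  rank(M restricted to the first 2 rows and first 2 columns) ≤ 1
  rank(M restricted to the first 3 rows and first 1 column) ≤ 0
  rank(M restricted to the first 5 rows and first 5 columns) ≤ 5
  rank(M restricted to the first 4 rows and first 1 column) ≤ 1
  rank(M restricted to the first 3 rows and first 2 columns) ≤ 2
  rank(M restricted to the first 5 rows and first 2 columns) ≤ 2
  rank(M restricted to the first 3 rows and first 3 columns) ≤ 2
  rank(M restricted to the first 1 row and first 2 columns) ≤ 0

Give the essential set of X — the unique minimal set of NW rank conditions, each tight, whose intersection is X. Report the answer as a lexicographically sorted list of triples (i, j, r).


Propagating the 8 rank bounds to every northwest block:

  R[1]: 0 0 1 1 1
  R[2]: 0 1 2 2 2
  R[3]: 0 1 2 3 3
  R[4]: 1 2 3 4 4
  R[5]: 1 2 3 4 5

second differences of R give the permutation w = (3, 2, 4, 1, 5).

Fulton essential set (2 of the 4 Rothe cells):

[(1, 2, 0), (3, 1, 0)]


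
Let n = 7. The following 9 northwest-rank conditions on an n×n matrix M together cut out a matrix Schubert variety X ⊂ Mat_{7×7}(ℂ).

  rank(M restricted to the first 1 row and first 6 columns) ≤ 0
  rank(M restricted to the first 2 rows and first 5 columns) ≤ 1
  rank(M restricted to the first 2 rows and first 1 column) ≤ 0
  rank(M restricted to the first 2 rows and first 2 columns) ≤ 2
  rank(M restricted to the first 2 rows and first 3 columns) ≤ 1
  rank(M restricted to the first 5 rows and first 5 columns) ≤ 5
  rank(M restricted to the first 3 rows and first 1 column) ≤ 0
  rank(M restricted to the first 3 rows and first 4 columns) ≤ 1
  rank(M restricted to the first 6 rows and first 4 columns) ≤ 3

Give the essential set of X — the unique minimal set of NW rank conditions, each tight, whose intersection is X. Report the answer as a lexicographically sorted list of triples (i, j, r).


Reconstructing r_w from the 9 given conditions:

  R[1]: 0, 0, 0, 0, 0, 0, 1
  R[2]: 0, 1, 1, 1, 1, 1, 2
  R[3]: 0, 1, 1, 1, 2, 2, 3
  R[4]: 1, 2, 2, 2, 3, 3, 4
  R[5]: 1, 2, 3, 3, 4, 4, 5
  R[6]: 1, 2, 3, 3, 4, 5, 6
  R[7]: 1, 2, 3, 4, 5, 6, 7

hence w(1..7) = (7, 2, 5, 1, 3, 6, 4).

Rothe diagram D(w) (11 cells), 4 SE-corners (essential conditions):

[(1, 6, 0), (3, 1, 0), (3, 4, 1), (6, 4, 3)]


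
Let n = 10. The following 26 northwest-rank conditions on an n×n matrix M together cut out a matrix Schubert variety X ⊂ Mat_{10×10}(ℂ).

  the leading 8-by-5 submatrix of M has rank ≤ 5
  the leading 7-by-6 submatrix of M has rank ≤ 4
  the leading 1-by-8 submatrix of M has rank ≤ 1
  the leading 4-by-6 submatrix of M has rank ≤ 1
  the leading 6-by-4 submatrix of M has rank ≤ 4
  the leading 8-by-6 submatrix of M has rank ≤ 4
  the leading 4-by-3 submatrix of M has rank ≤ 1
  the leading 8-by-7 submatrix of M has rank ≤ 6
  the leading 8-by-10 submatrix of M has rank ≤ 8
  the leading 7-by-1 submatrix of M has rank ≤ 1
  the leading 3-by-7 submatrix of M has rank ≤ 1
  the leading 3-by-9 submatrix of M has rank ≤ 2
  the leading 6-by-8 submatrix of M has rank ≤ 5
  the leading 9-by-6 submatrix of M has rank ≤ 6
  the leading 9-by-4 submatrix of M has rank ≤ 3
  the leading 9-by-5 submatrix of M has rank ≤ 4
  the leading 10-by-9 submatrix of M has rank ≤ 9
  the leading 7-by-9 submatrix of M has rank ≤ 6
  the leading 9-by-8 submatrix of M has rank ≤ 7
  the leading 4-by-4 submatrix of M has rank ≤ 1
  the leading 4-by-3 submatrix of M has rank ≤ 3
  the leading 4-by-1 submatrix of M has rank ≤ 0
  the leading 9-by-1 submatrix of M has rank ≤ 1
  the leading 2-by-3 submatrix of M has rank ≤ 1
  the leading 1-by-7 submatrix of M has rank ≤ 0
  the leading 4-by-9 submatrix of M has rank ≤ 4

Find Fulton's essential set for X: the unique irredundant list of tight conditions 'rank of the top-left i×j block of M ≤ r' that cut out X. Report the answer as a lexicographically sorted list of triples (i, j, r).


The tightest implied rank at each (i,j), from the 26 conditions:

  R[1]: 0 0 0 0 0 0 0 1 1 1
  R[2]: 0 1 1 1 1 1 1 2 2 2
  R[3]: 0 1 1 1 1 1 1 2 2 3
  R[4]: 0 1 1 1 1 1 2 3 3 4
  R[5]: 1 2 2 2 2 2 3 4 4 5
  R[6]: 1 2 3 3 3 3 4 5 5 6
  R[7]: 1 2 3 3 4 4 5 6 6 7
  R[8]: 1 2 3 3 4 4 5 6 7 8
  R[9]: 1 2 3 3 4 5 6 7 8 9
  R[10]: 1 2 3 4 5 6 7 8 9 10

giving w = (8, 2, 10, 7, 1, 3, 5, 9, 6, 4) via Δ²R.

D(w) has 24 cells with 7 SE-corners; essential set:

[(1, 7, 0), (3, 7, 1), (3, 9, 2), (4, 1, 0), (4, 6, 1), (8, 6, 4), (9, 4, 3)]


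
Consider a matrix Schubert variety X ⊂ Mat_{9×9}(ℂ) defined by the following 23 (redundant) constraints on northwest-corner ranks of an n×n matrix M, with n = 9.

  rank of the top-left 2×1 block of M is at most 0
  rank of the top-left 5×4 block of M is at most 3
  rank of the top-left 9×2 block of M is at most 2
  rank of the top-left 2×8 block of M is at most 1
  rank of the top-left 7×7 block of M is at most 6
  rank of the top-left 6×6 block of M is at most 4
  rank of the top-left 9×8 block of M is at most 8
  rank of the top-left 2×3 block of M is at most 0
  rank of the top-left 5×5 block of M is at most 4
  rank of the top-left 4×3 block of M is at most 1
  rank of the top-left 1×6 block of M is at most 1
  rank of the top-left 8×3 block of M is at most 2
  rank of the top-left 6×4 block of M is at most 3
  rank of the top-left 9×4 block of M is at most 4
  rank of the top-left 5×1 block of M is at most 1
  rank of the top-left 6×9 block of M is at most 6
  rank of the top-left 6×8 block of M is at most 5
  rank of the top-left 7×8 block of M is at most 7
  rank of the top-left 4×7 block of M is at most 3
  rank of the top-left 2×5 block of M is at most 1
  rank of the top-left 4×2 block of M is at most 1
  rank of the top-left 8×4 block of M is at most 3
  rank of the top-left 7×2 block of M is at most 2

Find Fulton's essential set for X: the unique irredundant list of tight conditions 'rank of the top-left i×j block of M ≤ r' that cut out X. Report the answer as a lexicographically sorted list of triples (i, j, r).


Rank table r_w(9×9) implied by the 23 constraints:

  R[1]: 0 | 0 | 0 | 1 | 1 | 1 | 1 | 1 | 1
  R[2]: 0 | 0 | 0 | 1 | 1 | 1 | 1 | 1 | 2
  R[3]: 1 | 1 | 1 | 2 | 2 | 2 | 2 | 2 | 3
  R[4]: 1 | 1 | 1 | 2 | 3 | 3 | 3 | 3 | 4
  R[5]: 1 | 2 | 2 | 3 | 4 | 4 | 4 | 4 | 5
  R[6]: 1 | 2 | 2 | 3 | 4 | 4 | 5 | 5 | 6
  R[7]: 1 | 2 | 2 | 3 | 4 | 5 | 6 | 6 | 7
  R[8]: 1 | 2 | 2 | 3 | 4 | 5 | 6 | 7 | 8
  R[9]: 1 | 2 | 3 | 4 | 5 | 6 | 7 | 8 | 9

giving w = (4, 9, 1, 5, 2, 7, 6, 8, 3) via Δ²R.

Rothe diagram D(w) (16 cells), 5 SE-corners (essential conditions):

[(2, 3, 0), (2, 8, 1), (4, 3, 1), (6, 6, 4), (8, 3, 2)]


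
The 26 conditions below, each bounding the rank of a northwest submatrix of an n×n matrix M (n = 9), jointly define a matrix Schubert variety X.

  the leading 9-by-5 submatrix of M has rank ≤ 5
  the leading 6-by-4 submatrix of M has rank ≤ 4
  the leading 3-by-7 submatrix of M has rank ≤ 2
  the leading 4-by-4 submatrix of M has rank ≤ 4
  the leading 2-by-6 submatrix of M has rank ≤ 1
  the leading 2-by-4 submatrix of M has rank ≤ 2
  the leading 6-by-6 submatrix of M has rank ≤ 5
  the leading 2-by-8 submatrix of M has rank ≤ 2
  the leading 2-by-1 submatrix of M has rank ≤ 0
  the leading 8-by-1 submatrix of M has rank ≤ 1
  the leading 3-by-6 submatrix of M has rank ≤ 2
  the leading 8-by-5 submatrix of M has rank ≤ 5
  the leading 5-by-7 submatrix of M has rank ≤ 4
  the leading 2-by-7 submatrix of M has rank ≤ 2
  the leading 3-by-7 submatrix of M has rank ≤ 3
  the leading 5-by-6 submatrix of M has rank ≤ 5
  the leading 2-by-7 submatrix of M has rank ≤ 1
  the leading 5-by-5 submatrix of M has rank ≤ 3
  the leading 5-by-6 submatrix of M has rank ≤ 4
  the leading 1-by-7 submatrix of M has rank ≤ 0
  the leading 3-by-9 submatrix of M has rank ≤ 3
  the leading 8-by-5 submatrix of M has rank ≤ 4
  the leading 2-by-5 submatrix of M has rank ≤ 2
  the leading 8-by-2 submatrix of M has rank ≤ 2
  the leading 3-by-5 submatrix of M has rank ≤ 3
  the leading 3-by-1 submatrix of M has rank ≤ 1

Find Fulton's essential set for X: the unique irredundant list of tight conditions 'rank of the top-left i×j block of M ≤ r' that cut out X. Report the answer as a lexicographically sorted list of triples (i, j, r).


Propagating the 26 rank bounds to every northwest block:

  R[1]: 0 0 0 0 0 0 0 1 1
  R[2]: 0 1 1 1 1 1 1 2 2
  R[3]: 1 2 2 2 2 2 2 3 3
  R[4]: 1 2 3 3 3 3 3 4 4
  R[5]: 1 2 3 3 3 4 4 5 5
  R[6]: 1 2 3 4 4 5 5 6 6
  R[7]: 1 2 3 4 4 5 6 7 7
  R[8]: 1 2 3 4 4 5 6 7 8
  R[9]: 1 2 3 4 5 6 7 8 9

hence w(1..9) = (8, 2, 1, 3, 6, 4, 7, 9, 5).

Rothe diagram D(w) (12 cells), 4 SE-corners (essential conditions):

[(1, 7, 0), (2, 1, 0), (5, 5, 3), (8, 5, 4)]


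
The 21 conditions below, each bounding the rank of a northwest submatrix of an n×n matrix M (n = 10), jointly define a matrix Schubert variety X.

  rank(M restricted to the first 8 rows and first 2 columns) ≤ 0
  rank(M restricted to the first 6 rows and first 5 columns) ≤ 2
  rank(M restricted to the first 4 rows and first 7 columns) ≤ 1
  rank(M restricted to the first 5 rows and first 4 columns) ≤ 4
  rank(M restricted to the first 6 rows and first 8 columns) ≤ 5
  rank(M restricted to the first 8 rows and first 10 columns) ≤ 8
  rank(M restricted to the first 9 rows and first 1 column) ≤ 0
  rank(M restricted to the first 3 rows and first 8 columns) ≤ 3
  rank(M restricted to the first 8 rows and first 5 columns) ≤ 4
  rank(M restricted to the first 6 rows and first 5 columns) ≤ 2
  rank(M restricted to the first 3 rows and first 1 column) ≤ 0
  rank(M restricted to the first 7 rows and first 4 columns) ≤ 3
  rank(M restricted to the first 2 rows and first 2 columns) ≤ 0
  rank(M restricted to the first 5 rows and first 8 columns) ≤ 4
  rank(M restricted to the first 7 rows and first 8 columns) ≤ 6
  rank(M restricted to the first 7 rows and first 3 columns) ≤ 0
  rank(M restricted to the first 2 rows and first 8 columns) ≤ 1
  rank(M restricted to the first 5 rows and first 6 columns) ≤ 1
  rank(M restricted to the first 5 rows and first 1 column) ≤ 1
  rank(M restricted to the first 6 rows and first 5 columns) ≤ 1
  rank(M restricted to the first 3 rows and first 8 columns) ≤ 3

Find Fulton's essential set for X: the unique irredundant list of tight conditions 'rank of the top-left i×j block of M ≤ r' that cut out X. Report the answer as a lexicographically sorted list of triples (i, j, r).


Computing R[i][j] = min implied NW-rank bound (n=10, 21 conditions):

  row 1: 0 0 0 1 1 1 1 1 1 1
  row 2: 0 0 0 1 1 1 1 1 2 2
  row 3: 0 0 0 1 1 1 1 2 3 3
  row 4: 0 0 0 1 1 1 1 2 3 4
  row 5: 0 0 0 1 1 1 2 3 4 5
  row 6: 0 0 0 1 1 2 3 4 5 6
  row 7: 0 0 0 1 2 3 4 5 6 7
  row 8: 0 0 1 2 3 4 5 6 7 8
  row 9: 0 1 2 3 4 5 6 7 8 9
  row 10: 1 2 3 4 5 6 7 8 9 10

so w = (4, 9, 8, 10, 7, 6, 5, 3, 2, 1).

|D(w)|=37, |Ess(w)|=7:

[(2, 8, 1), (4, 7, 1), (5, 6, 1), (6, 5, 1), (7, 3, 0), (8, 2, 0), (9, 1, 0)]


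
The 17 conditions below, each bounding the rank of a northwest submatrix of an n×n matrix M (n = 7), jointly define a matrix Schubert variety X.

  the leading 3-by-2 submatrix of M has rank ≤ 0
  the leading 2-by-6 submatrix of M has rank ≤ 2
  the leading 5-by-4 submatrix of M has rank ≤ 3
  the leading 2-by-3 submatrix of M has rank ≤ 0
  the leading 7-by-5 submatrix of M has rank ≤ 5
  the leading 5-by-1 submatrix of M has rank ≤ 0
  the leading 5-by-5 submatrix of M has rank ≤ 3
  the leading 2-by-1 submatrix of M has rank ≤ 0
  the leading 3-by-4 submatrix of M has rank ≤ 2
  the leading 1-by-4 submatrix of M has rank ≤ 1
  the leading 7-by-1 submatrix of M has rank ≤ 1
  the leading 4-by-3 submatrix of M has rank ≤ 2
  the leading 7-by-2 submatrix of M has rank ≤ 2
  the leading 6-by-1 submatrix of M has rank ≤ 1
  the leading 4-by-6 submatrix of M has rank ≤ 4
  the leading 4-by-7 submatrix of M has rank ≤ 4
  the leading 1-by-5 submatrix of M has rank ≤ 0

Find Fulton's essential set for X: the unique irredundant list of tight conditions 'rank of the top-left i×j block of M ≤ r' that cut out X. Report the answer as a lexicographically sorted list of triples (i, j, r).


Propagating the 17 rank bounds to every northwest block:

  0  0  0  0  0  1  1
  0  0  0  1  1  2  2
  0  0  1  2  2  3  3
  0  1  2  3  3  4  4
  0  1  2  3  3  4  5
  1  2  3  4  4  5  6
  1  2  3  4  5  6  7

the unique w with this rank table is (6, 4, 3, 2, 7, 1, 5).

ℓ(w)=13; the 5 essential cells (i,j,r):

[(1, 5, 0), (2, 3, 0), (3, 2, 0), (5, 1, 0), (5, 5, 3)]


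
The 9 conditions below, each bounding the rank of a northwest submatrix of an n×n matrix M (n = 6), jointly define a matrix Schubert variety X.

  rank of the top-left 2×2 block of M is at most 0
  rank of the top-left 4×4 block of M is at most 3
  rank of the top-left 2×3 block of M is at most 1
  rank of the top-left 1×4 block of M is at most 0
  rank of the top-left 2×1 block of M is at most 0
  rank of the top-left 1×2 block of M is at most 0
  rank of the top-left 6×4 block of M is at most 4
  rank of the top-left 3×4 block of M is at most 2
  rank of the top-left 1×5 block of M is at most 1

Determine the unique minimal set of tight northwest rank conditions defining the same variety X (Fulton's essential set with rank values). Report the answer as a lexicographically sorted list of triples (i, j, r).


Rank table r_w(6×6) implied by the 9 constraints:

  i=1: 0  0  0  0  1  1
  i=2: 0  0  1  1  2  2
  i=3: 1  1  2  2  3  3
  i=4: 1  2  3  3  4  4
  i=5: 1  2  3  4  5  5
  i=6: 1  2  3  4  5  6

reading off 1-entries of Δ²R: w = (5, 3, 1, 2, 4, 6).

ℓ(w)=6; the 2 essential cells (i,j,r):

[(1, 4, 0), (2, 2, 0)]


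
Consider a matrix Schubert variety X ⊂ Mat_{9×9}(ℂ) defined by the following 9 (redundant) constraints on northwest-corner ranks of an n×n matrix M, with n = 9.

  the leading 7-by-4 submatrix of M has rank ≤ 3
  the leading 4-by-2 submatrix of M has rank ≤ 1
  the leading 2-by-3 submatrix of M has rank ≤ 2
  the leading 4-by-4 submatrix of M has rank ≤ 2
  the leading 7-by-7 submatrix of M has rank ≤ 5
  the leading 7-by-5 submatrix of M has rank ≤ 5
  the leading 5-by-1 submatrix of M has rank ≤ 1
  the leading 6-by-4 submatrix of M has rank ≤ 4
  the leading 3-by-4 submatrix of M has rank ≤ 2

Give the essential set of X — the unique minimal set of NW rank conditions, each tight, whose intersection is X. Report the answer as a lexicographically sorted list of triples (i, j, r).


Rank table r_w(9×9) implied by the 9 constraints:

  row 1: 1, 1, 1, 1, 1, 1, 1, 1, 1
  row 2: 1, 1, 2, 2, 2, 2, 2, 2, 2
  row 3: 1, 1, 2, 2, 3, 3, 3, 3, 3
  row 4: 1, 1, 2, 2, 3, 4, 4, 4, 4
  row 5: 1, 2, 3, 3, 4, 5, 5, 5, 5
  row 6: 1, 2, 3, 3, 4, 5, 5, 6, 6
  row 7: 1, 2, 3, 3, 4, 5, 5, 6, 7
  row 8: 1, 2, 3, 4, 5, 6, 6, 7, 8
  row 9: 1, 2, 3, 4, 5, 6, 7, 8, 9

giving w = (1, 3, 5, 6, 2, 8, 9, 4, 7) via Δ²R.

Rothe diagram D(w) (9 cells), 4 SE-corners (essential conditions):

[(4, 2, 1), (4, 4, 2), (7, 4, 3), (7, 7, 5)]


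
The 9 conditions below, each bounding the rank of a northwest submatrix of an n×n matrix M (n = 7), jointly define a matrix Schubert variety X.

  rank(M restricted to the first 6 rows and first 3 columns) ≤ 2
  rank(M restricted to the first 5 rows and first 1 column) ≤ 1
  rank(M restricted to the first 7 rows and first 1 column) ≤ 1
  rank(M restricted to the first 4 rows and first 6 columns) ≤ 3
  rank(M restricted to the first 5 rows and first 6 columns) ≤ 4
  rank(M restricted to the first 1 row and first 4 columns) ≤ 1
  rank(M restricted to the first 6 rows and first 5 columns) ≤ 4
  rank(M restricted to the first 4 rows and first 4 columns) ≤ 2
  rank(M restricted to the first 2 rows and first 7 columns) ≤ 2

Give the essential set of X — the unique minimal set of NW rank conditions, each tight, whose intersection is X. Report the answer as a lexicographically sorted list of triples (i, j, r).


Computing R[i][j] = min implied NW-rank bound (n=7, 9 conditions):

  1 1 1 1 1 1 1
  1 2 2 2 2 2 2
  1 2 2 2 3 3 3
  1 2 2 2 3 3 4
  1 2 2 3 4 4 5
  1 2 2 3 4 5 6
  1 2 3 4 5 6 7

hence w(1..7) = (1, 2, 5, 7, 4, 6, 3).

Rothe diagram D(w) (7 cells), 3 SE-corners (essential conditions):

[(4, 4, 2), (4, 6, 3), (6, 3, 2)]


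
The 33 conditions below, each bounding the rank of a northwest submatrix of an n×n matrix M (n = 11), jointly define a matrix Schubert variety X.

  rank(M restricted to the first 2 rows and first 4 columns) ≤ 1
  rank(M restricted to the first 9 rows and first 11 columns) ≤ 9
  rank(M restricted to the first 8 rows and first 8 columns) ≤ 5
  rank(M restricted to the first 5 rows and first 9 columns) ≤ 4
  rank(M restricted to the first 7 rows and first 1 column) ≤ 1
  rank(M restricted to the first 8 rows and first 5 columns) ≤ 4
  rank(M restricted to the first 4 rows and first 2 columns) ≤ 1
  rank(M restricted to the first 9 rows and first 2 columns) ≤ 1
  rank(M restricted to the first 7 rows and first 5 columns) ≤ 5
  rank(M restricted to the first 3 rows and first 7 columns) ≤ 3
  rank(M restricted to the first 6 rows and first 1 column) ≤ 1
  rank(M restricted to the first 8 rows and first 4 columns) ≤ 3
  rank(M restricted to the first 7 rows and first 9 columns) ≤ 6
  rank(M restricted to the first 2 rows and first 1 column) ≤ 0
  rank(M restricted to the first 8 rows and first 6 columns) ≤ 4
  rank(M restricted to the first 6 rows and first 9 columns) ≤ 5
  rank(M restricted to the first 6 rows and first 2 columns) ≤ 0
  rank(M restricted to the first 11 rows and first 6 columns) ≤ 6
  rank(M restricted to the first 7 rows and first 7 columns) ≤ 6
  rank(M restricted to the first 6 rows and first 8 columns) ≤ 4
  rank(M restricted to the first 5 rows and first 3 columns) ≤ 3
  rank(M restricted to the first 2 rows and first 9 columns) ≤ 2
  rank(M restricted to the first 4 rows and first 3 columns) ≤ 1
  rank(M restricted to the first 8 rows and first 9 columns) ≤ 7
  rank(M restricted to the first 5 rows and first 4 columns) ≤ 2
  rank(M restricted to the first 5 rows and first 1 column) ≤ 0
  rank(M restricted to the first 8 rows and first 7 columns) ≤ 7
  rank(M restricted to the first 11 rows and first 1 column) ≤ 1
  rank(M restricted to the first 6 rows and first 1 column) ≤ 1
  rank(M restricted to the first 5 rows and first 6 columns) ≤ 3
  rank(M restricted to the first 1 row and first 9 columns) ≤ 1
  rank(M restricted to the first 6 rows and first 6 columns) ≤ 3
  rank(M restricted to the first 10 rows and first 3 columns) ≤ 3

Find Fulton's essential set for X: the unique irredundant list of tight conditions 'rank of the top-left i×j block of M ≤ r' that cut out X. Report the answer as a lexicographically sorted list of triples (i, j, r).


Computing R[i][j] = min implied NW-rank bound (n=11, 33 conditions):

  R[1]: 0 0 1 1 1 1 1 1 1 1 1
  R[2]: 0 0 1 1 2 2 2 2 2 2 2
  R[3]: 0 0 1 2 3 3 3 3 3 3 3
  R[4]: 0 0 1 2 3 3 4 4 4 4 4
  R[5]: 0 0 1 2 3 3 4 4 4 5 5
  R[6]: 0 0 1 2 3 3 4 4 5 6 6
  R[7]: 1 1 2 3 4 4 5 5 6 7 7
  R[8]: 1 1 2 3 4 4 5 5 6 7 8
  R[9]: 1 1 2 3 4 5 6 6 7 8 9
  R[10]: 1 2 3 4 5 6 7 7 8 9 10
  R[11]: 1 2 3 4 5 6 7 8 9 10 11

reading off 1-entries of Δ²R: w = (3, 5, 4, 7, 10, 9, 1, 11, 6, 2, 8).

8 SE-corners of the 23-cell Rothe diagram give Ess(w):

[(2, 4, 1), (5, 9, 4), (6, 2, 0), (6, 6, 3), (6, 8, 4), (8, 6, 4), (8, 8, 5), (9, 2, 1)]


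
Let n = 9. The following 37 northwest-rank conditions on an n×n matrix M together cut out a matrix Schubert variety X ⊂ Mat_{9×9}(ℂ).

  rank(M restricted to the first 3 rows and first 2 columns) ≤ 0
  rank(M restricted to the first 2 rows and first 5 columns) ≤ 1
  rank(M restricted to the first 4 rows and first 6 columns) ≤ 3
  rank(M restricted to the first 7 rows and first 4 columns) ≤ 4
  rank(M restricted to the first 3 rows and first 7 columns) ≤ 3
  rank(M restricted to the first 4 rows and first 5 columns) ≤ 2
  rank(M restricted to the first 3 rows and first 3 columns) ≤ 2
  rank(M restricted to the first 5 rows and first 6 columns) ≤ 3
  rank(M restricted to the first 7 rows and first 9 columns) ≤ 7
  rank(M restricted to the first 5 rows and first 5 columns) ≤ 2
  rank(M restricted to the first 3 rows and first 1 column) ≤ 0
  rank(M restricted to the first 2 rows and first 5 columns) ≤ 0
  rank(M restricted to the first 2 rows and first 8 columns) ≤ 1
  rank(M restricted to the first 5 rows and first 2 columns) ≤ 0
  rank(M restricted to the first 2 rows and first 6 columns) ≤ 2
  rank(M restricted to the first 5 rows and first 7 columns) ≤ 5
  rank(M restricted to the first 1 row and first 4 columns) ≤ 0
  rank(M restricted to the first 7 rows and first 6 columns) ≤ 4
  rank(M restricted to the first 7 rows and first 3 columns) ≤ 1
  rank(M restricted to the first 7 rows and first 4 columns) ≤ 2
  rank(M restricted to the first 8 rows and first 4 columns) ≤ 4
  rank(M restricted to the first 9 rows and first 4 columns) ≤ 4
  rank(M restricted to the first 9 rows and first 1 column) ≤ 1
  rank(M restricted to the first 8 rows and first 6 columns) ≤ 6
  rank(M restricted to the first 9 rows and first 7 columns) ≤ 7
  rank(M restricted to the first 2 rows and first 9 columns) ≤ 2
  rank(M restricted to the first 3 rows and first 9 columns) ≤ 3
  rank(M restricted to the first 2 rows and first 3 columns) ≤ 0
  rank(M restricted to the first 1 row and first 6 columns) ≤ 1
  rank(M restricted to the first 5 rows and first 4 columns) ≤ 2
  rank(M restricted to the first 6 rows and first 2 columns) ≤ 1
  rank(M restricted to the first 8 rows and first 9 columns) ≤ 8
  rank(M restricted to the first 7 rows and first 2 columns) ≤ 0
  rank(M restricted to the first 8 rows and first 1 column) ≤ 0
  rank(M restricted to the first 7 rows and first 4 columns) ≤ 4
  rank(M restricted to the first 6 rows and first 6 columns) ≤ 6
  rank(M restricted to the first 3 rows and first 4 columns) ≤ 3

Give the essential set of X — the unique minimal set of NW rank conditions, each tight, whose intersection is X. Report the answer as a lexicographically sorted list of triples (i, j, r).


Recovering R(i,j) via the rank-extension bound from the 37 conditions:

  0 | 0 | 0 | 0 | 0 | 1 | 1 | 1 | 1
  0 | 0 | 0 | 0 | 0 | 1 | 1 | 1 | 2
  0 | 0 | 1 | 1 | 1 | 2 | 2 | 2 | 3
  0 | 0 | 1 | 2 | 2 | 3 | 3 | 3 | 4
  0 | 0 | 1 | 2 | 2 | 3 | 4 | 4 | 5
  0 | 0 | 1 | 2 | 3 | 4 | 5 | 5 | 6
  0 | 0 | 1 | 2 | 3 | 4 | 5 | 6 | 7
  0 | 1 | 2 | 3 | 4 | 5 | 6 | 7 | 8
  1 | 2 | 3 | 4 | 5 | 6 | 7 | 8 | 9

reading off 1-entries of Δ²R: w = (6, 9, 3, 4, 7, 5, 8, 2, 1).

Fulton essential set (5 of the 24 Rothe cells):

[(2, 5, 0), (2, 8, 1), (5, 5, 2), (7, 2, 0), (8, 1, 0)]


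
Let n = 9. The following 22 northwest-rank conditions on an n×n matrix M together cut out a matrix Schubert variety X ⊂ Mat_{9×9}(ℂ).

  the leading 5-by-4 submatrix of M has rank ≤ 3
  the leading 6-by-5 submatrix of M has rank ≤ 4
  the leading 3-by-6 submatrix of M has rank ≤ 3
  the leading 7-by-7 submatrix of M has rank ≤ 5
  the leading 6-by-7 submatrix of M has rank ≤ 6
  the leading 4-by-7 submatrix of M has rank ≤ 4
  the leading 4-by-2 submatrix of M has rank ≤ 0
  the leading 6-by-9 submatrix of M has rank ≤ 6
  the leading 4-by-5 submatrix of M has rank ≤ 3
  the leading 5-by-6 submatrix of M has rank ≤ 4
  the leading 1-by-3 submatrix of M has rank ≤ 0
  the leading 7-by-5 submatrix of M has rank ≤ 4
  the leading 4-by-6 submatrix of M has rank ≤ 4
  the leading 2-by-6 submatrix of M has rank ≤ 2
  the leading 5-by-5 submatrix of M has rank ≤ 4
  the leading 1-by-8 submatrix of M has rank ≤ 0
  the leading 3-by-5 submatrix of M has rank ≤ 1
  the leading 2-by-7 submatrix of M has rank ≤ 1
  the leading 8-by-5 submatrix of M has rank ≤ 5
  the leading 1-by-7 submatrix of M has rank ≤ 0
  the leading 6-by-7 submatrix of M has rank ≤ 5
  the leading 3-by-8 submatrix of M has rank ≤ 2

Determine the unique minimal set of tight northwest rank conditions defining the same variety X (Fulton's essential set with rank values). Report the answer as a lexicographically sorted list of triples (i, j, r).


Rank table r_w(9×9) implied by the 22 constraints:

  row 1: 0, 0, 0, 0, 0, 0, 0, 0, 1
  row 2: 0, 0, 1, 1, 1, 1, 1, 1, 2
  row 3: 0, 0, 1, 1, 1, 2, 2, 2, 3
  row 4: 0, 0, 1, 2, 2, 3, 3, 3, 4
  row 5: 1, 1, 2, 3, 3, 4, 4, 4, 5
  row 6: 1, 2, 3, 4, 4, 5, 5, 5, 6
  row 7: 1, 2, 3, 4, 4, 5, 5, 6, 7
  row 8: 1, 2, 3, 4, 5, 6, 6, 7, 8
  row 9: 1, 2, 3, 4, 5, 6, 7, 8, 9

so w = (9, 3, 6, 4, 1, 2, 8, 5, 7).

ℓ(w)=18; the 5 essential cells (i,j,r):

[(1, 8, 0), (3, 5, 1), (4, 2, 0), (7, 5, 4), (7, 7, 5)]
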